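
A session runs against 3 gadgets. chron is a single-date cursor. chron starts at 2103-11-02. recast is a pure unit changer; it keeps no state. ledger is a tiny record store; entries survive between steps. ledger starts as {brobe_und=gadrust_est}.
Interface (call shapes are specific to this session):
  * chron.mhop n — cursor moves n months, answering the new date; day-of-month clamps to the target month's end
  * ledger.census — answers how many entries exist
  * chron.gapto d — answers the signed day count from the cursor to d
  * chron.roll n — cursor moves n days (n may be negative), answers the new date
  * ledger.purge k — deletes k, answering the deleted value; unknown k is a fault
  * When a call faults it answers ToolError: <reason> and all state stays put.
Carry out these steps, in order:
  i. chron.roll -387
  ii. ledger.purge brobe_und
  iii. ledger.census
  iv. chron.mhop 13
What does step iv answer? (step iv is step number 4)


$ chron.roll n=-387
  2102-10-11
$ ledger.purge k=brobe_und
  gadrust_est
$ ledger.census
  0
$ chron.mhop n=13
  2103-11-11

Answer: 2103-11-11


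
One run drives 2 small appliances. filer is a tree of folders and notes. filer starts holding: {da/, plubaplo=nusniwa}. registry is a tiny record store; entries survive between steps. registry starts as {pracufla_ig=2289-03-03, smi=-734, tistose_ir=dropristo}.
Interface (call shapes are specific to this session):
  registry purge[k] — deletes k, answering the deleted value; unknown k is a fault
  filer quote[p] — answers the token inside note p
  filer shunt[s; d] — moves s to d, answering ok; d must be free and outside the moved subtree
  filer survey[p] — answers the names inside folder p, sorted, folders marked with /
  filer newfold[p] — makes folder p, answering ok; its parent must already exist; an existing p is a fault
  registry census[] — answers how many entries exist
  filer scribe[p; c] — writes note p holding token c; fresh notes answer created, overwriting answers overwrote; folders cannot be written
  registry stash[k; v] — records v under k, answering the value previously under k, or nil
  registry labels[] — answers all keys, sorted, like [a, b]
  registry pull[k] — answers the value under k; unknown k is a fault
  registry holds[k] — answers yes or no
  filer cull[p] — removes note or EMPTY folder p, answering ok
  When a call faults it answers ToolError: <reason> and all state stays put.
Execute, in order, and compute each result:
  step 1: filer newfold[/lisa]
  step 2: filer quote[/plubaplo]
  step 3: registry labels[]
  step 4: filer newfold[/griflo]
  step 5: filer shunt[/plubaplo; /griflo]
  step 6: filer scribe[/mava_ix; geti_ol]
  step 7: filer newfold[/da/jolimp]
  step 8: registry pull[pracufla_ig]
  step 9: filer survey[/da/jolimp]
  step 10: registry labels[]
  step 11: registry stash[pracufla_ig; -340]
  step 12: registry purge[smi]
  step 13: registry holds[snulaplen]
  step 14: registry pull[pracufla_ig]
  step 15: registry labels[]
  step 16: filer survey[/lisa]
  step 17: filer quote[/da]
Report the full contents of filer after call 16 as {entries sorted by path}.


Answer: {da/, da/jolimp/, griflo/, lisa/, mava_ix=geti_ol, plubaplo=nusniwa}

Derivation:
Step: filer newfold[p='/lisa']
Result: ok
Step: filer quote[p='/plubaplo']
Result: nusniwa
Step: registry labels[]
Result: [pracufla_ig, smi, tistose_ir]
Step: filer newfold[p='/griflo']
Result: ok
Step: filer shunt[s='/plubaplo'; d='/griflo']
Result: ToolError: exists
Step: filer scribe[p='/mava_ix'; c='geti_ol']
Result: created
Step: filer newfold[p='/da/jolimp']
Result: ok
Step: registry pull[k='pracufla_ig']
Result: 2289-03-03
Step: filer survey[p='/da/jolimp']
Result: []
Step: registry labels[]
Result: [pracufla_ig, smi, tistose_ir]
Step: registry stash[k='pracufla_ig'; v='-340']
Result: 2289-03-03
Step: registry purge[k='smi']
Result: -734
Step: registry holds[k='snulaplen']
Result: no
Step: registry pull[k='pracufla_ig']
Result: -340
Step: registry labels[]
Result: [pracufla_ig, tistose_ir]
Step: filer survey[p='/lisa']
Result: []
Step: filer quote[p='/da']
Result: ToolError: is a directory


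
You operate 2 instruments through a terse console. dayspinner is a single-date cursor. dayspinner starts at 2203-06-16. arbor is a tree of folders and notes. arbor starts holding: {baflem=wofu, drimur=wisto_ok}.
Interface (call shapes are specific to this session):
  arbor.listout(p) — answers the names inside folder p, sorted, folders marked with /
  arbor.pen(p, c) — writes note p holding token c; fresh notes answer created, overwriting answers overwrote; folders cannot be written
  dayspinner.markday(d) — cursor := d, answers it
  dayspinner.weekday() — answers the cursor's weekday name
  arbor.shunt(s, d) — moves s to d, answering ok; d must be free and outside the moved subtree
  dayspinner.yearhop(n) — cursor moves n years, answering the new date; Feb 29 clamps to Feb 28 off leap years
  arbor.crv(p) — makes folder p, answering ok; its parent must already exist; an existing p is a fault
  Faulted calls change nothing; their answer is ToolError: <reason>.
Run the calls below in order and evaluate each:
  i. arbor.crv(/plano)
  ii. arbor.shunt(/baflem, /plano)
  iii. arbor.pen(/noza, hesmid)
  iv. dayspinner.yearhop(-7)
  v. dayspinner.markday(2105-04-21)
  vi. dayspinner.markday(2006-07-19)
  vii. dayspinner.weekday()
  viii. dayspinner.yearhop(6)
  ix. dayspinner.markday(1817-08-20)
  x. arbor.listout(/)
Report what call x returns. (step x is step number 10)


Answer: [baflem, drimur, noza, plano/]

Derivation:
Calling arbor.crv using p='/plano', giving ok.
Now I run arbor.shunt using s='/baflem', d='/plano', → ToolError: exists.
I try arbor.pen using p='/noza', c='hesmid', — result: created.
Next I call dayspinner.yearhop using n='-7': 2196-06-16.
I call dayspinner.markday using d='2105-04-21', which returns 2105-04-21.
Using dayspinner.markday using d='2006-07-19', — result: 2006-07-19.
Invoking dayspinner.weekday(), giving Wednesday.
I use dayspinner.yearhop using n='6', and get 2012-07-19.
Using dayspinner.markday using d='1817-08-20', which returns 1817-08-20.
Calling arbor.listout using p='/', giving [baflem, drimur, noza, plano/].


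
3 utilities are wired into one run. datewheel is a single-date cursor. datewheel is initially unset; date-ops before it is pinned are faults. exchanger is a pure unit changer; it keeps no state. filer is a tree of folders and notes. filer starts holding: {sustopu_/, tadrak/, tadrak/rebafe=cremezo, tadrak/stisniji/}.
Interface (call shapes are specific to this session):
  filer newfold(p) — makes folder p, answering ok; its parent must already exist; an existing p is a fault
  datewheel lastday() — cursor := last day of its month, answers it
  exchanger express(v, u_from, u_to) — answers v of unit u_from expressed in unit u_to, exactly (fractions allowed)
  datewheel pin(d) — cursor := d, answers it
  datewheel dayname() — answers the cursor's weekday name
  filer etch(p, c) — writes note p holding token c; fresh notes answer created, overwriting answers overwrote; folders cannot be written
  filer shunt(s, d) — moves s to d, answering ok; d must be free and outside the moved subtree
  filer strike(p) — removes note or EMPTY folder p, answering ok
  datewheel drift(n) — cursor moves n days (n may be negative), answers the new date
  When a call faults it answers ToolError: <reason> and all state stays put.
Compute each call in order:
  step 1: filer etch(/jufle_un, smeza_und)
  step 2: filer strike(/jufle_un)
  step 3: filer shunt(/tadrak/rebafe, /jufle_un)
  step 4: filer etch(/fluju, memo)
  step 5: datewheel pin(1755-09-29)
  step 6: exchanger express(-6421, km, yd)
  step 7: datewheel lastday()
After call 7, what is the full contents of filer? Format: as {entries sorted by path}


Answer: {fluju=memo, jufle_un=cremezo, sustopu_/, tadrak/, tadrak/stisniji/}

Derivation:
Act: filer etch[p=/jufle_un; c=smeza_und]
Obs: created
Act: filer strike[p=/jufle_un]
Obs: ok
Act: filer shunt[s=/tadrak/rebafe; d=/jufle_un]
Obs: ok
Act: filer etch[p=/fluju; c=memo]
Obs: created
Act: datewheel pin[d=1755-09-29]
Obs: 1755-09-29
Act: exchanger express[v=-6421; u_from=km; u_to=yd]
Obs: -8026250000/1143
Act: datewheel lastday[]
Obs: 1755-09-30


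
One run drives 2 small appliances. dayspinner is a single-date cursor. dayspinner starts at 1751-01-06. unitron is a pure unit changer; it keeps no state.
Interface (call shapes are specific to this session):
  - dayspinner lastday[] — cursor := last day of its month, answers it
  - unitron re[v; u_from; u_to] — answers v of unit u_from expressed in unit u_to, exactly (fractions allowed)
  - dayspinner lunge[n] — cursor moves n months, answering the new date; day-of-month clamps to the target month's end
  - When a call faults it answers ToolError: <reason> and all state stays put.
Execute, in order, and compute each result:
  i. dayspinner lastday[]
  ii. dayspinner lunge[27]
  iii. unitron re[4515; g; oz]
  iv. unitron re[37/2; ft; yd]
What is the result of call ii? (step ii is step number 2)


Answer: 1753-04-30

Derivation:
-> dayspinner lastday()
<- 1751-01-31
-> dayspinner lunge(n=27)
<- 1753-04-30
-> unitron re(v=4515, u_from=g, u_to=oz)
<- 1032000000/6479891
-> unitron re(v=37/2, u_from=ft, u_to=yd)
<- 37/6


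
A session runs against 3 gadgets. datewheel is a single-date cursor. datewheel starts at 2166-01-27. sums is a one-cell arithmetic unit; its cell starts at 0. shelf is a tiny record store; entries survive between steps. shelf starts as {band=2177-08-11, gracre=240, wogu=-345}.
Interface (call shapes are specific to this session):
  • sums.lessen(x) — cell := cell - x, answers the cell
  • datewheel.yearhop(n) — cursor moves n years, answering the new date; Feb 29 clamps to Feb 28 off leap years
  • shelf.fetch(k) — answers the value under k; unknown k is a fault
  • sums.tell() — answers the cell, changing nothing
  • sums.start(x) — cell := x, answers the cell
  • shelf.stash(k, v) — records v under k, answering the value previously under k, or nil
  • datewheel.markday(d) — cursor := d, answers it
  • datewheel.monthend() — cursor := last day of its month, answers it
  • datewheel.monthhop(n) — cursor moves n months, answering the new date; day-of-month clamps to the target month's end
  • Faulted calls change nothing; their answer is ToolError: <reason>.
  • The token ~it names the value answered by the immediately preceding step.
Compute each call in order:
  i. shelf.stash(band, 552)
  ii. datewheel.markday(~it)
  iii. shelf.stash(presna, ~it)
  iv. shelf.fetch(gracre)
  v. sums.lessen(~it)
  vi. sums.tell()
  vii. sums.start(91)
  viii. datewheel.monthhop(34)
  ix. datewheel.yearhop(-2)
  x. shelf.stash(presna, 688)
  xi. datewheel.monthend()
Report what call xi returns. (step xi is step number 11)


==> stash(k=band, v=552)
<== 2177-08-11
==> markday(d=~it)
<== 2177-08-11
==> stash(k=presna, v=~it)
<== nil
==> fetch(k=gracre)
<== 240
==> lessen(x=~it)
<== -240
==> tell()
<== -240
==> start(x=91)
<== 91
==> monthhop(n=34)
<== 2180-06-11
==> yearhop(n=-2)
<== 2178-06-11
==> stash(k=presna, v=688)
<== 2177-08-11
==> monthend()
<== 2178-06-30

Answer: 2178-06-30


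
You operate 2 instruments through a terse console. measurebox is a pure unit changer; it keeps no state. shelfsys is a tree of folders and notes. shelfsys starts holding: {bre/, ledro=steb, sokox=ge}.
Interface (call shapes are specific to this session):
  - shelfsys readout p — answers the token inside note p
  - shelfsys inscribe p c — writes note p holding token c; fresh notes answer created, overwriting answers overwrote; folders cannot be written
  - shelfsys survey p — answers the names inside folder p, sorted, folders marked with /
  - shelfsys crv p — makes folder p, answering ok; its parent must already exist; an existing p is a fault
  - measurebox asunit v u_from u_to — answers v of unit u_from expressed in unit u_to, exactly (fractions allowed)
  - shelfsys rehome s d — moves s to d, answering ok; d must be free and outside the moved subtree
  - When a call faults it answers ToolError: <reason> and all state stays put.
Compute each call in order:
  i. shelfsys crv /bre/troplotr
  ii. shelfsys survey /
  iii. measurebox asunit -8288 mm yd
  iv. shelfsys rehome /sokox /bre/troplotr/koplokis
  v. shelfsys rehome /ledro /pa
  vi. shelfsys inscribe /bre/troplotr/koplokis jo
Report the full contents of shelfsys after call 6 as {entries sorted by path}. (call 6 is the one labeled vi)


Answer: {bre/, bre/troplotr/, bre/troplotr/koplokis=jo, pa=steb}

Derivation:
% shelfsys crv(p='/bre/troplotr') == ok
% shelfsys survey(p='/') == [bre/, ledro, sokox]
% measurebox asunit(v='-8288', u_from='mm', u_to='yd') == -10360/1143
% shelfsys rehome(s='/sokox', d='/bre/troplotr/koplokis') == ok
% shelfsys rehome(s='/ledro', d='/pa') == ok
% shelfsys inscribe(p='/bre/troplotr/koplokis', c='jo') == overwrote


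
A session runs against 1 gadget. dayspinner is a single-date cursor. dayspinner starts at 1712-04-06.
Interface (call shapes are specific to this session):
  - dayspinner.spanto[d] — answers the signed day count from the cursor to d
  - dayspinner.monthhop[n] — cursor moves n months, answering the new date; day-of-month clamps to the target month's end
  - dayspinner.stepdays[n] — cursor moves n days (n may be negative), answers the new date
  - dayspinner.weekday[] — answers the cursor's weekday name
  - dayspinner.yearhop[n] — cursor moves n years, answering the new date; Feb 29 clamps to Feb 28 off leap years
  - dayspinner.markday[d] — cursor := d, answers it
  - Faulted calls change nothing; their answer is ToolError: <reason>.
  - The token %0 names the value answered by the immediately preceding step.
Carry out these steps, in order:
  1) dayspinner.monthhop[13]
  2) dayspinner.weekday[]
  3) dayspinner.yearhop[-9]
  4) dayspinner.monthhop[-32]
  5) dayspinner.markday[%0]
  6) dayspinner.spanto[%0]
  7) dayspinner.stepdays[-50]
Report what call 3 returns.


Answer: 1704-05-06

Derivation:
I run dayspinner.monthhop(13), — result: 1713-05-06.
Invoking dayspinner.weekday, — result: Saturday.
Now I run dayspinner.yearhop(-9), and see 1704-05-06.
Then dayspinner.monthhop(-32), → 1701-09-06.
Next I call dayspinner.markday(%0), — result: 1701-09-06.
I try dayspinner.spanto(%0), yielding 0.
Calling dayspinner.stepdays(-50), which returns 1701-07-18.


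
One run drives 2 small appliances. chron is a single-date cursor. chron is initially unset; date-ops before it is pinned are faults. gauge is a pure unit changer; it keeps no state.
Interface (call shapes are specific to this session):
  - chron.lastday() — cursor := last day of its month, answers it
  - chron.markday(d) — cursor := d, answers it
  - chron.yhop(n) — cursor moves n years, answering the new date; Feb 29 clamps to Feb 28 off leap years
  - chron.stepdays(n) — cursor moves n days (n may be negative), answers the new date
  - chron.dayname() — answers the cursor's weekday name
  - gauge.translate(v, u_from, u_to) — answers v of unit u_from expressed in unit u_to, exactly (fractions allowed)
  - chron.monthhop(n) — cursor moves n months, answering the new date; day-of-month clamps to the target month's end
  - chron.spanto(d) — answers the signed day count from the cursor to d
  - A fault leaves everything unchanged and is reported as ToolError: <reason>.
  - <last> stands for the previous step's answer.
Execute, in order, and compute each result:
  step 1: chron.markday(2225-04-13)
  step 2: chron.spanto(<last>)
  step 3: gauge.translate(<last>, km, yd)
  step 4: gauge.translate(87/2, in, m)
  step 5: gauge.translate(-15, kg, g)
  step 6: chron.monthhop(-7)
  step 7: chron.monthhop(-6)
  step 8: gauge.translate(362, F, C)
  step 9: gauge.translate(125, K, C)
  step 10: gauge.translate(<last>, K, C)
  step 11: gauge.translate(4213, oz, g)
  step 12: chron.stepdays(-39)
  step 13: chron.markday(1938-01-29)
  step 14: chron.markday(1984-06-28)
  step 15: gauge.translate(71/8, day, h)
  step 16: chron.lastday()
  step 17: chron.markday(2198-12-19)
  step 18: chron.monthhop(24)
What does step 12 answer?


Answer: 2224-02-03

Derivation:
// 1. chron.markday(d→2225-04-13) : 2225-04-13
// 2. chron.spanto(d→<last>) : 0
// 3. gauge.translate(v→<last>, u_from→km, u_to→yd) : 0
// 4. gauge.translate(v→87/2, u_from→in, u_to→m) : 11049/10000
// 5. gauge.translate(v→-15, u_from→kg, u_to→g) : -15000
// 6. chron.monthhop(n→-7) : 2224-09-13
// 7. chron.monthhop(n→-6) : 2224-03-13
// 8. gauge.translate(v→362, u_from→F, u_to→C) : 550/3
// 9. gauge.translate(v→125, u_from→K, u_to→C) : -2963/20
// 10. gauge.translate(v→<last>, u_from→K, u_to→C) : -4213/10
// 11. gauge.translate(v→4213, u_from→oz, u_to→g) : 191098465481/1600000
// 12. chron.stepdays(n→-39) : 2224-02-03
// 13. chron.markday(d→1938-01-29) : 1938-01-29
// 14. chron.markday(d→1984-06-28) : 1984-06-28
// 15. gauge.translate(v→71/8, u_from→day, u_to→h) : 213
// 16. chron.lastday() : 1984-06-30
// 17. chron.markday(d→2198-12-19) : 2198-12-19
// 18. chron.monthhop(n→24) : 2200-12-19


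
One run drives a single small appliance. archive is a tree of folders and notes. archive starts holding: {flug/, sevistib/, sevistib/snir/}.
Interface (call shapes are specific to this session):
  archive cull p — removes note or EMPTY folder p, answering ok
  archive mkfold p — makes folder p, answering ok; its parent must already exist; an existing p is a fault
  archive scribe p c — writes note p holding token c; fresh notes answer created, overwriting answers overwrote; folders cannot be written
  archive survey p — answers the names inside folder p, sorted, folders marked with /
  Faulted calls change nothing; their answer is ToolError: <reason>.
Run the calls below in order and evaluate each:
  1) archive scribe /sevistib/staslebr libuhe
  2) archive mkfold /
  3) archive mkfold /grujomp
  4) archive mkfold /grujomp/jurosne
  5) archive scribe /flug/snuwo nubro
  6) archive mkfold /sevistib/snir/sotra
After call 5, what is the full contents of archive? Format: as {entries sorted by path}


Answer: {flug/, flug/snuwo=nubro, grujomp/, grujomp/jurosne/, sevistib/, sevistib/snir/, sevistib/staslebr=libuhe}

Derivation:
% 1. archive scribe(p=/sevistib/staslebr, c=libuhe) ~> created
% 2. archive mkfold(p=/) ~> ToolError: exists
% 3. archive mkfold(p=/grujomp) ~> ok
% 4. archive mkfold(p=/grujomp/jurosne) ~> ok
% 5. archive scribe(p=/flug/snuwo, c=nubro) ~> created
% 6. archive mkfold(p=/sevistib/snir/sotra) ~> ok


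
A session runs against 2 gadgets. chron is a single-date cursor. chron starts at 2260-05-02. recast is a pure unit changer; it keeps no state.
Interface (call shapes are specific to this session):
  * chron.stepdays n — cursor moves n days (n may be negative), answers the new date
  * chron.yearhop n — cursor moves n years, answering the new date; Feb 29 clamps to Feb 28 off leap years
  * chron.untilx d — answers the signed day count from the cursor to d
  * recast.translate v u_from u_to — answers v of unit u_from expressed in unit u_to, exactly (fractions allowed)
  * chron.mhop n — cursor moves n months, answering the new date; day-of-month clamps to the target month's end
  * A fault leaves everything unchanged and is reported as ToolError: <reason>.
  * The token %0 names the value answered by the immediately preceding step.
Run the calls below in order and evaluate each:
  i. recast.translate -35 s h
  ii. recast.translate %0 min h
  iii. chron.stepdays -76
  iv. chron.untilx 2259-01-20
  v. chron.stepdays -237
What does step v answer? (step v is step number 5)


% translate v→-35 u_from→s u_to→h
:: -7/720
% translate v→%0 u_from→min u_to→h
:: -7/43200
% stepdays n→-76
:: 2260-02-16
% untilx d→2259-01-20
:: -392
% stepdays n→-237
:: 2259-06-24

Answer: 2259-06-24


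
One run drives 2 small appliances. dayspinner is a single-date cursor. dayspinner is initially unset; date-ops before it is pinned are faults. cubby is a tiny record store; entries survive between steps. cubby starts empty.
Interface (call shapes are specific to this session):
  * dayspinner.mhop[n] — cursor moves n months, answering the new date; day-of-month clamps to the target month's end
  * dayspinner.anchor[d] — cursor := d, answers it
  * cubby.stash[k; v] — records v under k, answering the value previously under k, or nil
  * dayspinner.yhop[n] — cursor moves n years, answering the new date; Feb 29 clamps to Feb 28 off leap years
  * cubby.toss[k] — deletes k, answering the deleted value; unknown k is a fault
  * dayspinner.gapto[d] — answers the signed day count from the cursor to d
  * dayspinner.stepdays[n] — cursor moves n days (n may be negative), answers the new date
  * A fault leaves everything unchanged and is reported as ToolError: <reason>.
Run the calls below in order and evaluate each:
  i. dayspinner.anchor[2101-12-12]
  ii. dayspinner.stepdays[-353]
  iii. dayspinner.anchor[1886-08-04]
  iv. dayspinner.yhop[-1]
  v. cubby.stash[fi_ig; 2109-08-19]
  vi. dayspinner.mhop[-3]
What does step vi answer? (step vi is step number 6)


Answer: 1885-05-04

Derivation:
;; 1. dayspinner.anchor(d→2101-12-12) : 2101-12-12
;; 2. dayspinner.stepdays(n→-353) : 2100-12-24
;; 3. dayspinner.anchor(d→1886-08-04) : 1886-08-04
;; 4. dayspinner.yhop(n→-1) : 1885-08-04
;; 5. cubby.stash(k→fi_ig, v→2109-08-19) : nil
;; 6. dayspinner.mhop(n→-3) : 1885-05-04


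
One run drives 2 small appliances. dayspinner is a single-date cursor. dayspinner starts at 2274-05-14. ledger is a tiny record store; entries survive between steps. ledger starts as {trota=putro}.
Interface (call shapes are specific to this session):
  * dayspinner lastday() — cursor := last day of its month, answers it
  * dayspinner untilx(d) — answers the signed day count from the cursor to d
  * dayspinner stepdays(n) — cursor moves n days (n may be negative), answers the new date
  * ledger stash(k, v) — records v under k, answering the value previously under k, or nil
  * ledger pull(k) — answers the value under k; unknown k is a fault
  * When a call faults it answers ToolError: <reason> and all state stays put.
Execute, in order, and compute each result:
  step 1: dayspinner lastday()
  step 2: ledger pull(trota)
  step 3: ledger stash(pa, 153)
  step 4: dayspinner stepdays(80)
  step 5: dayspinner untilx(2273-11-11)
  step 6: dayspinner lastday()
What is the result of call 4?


I run dayspinner lastday(), and get 2274-05-31.
Now I run ledger pull passing k: trota, and observe putro.
Then ledger stash passing k: pa, v: 153, yielding nil.
Invoking dayspinner stepdays passing n: 80, giving 2274-08-19.
Now I run dayspinner untilx passing d: 2273-11-11, which returns -281.
I try dayspinner lastday(), and see 2274-08-31.

Answer: 2274-08-19


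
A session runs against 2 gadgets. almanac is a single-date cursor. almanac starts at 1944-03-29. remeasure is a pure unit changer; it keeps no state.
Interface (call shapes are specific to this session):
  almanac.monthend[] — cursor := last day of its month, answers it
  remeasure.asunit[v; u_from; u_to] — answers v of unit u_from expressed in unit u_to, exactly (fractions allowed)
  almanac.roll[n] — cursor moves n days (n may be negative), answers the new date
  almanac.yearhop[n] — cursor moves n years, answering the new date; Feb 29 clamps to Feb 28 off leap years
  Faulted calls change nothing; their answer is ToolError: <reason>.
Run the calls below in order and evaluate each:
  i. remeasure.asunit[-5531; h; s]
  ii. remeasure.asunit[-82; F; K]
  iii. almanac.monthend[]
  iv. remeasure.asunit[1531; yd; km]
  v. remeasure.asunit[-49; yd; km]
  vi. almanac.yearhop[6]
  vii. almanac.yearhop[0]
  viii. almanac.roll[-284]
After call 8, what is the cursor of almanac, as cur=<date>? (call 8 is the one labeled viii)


> remeasure.asunit -5531 h s
:: -19911600
> remeasure.asunit -82 F K
:: 12589/60
> almanac.monthend
:: 1944-03-31
> remeasure.asunit 1531 yd km
:: 1749933/1250000
> remeasure.asunit -49 yd km
:: -56007/1250000
> almanac.yearhop 6
:: 1950-03-31
> almanac.yearhop 0
:: 1950-03-31
> almanac.roll -284
:: 1949-06-20

Answer: cur=1949-06-20


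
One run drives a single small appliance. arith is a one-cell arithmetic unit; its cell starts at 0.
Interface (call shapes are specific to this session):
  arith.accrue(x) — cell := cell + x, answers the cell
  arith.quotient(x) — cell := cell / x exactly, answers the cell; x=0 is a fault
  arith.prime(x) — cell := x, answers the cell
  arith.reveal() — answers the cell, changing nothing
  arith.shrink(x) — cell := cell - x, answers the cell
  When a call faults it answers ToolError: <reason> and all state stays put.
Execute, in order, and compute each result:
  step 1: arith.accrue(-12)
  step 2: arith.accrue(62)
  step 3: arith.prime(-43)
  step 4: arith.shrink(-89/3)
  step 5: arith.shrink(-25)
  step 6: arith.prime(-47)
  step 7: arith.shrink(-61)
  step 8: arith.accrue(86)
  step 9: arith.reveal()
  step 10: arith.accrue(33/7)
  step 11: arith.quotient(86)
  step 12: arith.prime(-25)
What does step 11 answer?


I call accrue using x='-12', yielding -12.
Next I call accrue using x='62', yielding 50.
I use prime using x='-43', — result: -43.
Then shrink using x='-89/3', giving -40/3.
Invoking shrink using x='-25': 35/3.
I call prime using x='-47', and get -47.
I run shrink using x='-61', and get 14.
I run accrue using x='86', and see 100.
I invoke reveal(), and observe 100.
Calling accrue using x='33/7', and get 733/7.
Calling quotient using x='86', yielding 733/602.
Using prime using x='-25', giving -25.

Answer: 733/602


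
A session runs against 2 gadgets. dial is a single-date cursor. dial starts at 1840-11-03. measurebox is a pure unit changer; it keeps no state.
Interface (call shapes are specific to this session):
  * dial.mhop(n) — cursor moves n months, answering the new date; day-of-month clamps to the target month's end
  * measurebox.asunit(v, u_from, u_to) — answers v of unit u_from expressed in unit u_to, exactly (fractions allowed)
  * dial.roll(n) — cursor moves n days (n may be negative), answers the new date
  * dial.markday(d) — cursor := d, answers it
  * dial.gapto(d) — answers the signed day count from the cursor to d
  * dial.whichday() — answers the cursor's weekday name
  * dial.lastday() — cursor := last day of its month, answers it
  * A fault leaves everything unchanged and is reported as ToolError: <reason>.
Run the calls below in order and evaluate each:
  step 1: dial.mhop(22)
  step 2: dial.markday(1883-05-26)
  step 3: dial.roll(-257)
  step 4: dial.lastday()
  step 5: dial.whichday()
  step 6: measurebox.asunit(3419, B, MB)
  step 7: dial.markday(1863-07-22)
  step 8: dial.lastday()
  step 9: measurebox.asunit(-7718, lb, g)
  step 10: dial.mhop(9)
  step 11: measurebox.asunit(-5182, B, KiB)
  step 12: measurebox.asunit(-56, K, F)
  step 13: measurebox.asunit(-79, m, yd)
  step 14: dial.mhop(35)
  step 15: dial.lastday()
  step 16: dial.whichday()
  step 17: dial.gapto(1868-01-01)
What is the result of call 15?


>> dial.mhop(n=22)
<< 1842-09-03
>> dial.markday(d=1883-05-26)
<< 1883-05-26
>> dial.roll(n=-257)
<< 1882-09-11
>> dial.lastday()
<< 1882-09-30
>> dial.whichday()
<< Saturday
>> measurebox.asunit(v=3419, u_from=B, u_to=MB)
<< 3419/1000000
>> dial.markday(d=1863-07-22)
<< 1863-07-22
>> dial.lastday()
<< 1863-07-31
>> measurebox.asunit(v=-7718, u_from=lb, u_to=g)
<< -175041295583/50000
>> dial.mhop(n=9)
<< 1864-04-30
>> measurebox.asunit(v=-5182, u_from=B, u_to=KiB)
<< -2591/512
>> measurebox.asunit(v=-56, u_from=K, u_to=F)
<< -56047/100
>> measurebox.asunit(v=-79, u_from=m, u_to=yd)
<< -98750/1143
>> dial.mhop(n=35)
<< 1867-03-30
>> dial.lastday()
<< 1867-03-31
>> dial.whichday()
<< Sunday
>> dial.gapto(d=1868-01-01)
<< 276

Answer: 1867-03-31


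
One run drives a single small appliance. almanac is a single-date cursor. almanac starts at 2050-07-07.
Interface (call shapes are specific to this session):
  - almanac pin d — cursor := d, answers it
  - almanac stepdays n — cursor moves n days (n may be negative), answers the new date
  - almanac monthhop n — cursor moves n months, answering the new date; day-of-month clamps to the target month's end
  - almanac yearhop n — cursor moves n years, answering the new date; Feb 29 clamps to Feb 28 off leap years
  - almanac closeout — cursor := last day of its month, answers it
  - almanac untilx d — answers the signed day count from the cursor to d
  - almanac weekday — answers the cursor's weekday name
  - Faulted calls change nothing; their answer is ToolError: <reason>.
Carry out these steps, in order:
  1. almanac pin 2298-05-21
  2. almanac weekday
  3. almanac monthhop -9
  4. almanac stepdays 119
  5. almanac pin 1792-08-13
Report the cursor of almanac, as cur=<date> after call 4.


Answer: cur=2297-12-18

Derivation:
~$ almanac pin 2298-05-21
= 2298-05-21
~$ almanac weekday
= Saturday
~$ almanac monthhop -9
= 2297-08-21
~$ almanac stepdays 119
= 2297-12-18
~$ almanac pin 1792-08-13
= 1792-08-13


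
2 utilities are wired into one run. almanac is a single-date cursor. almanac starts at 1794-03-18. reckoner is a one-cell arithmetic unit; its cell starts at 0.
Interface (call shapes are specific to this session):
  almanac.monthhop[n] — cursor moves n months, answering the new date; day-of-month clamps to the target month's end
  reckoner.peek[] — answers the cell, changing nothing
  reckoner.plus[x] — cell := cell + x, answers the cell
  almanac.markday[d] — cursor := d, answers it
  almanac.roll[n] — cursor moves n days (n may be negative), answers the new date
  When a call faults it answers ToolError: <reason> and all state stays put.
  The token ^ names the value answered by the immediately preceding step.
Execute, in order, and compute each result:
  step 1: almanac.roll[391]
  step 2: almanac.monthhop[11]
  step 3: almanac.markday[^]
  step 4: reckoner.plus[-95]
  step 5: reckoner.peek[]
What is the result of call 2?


Answer: 1796-03-13

Derivation:
-- 1. almanac.roll(n=391) => 1795-04-13
-- 2. almanac.monthhop(n=11) => 1796-03-13
-- 3. almanac.markday(d=^) => 1796-03-13
-- 4. reckoner.plus(x=-95) => -95
-- 5. reckoner.peek() => -95


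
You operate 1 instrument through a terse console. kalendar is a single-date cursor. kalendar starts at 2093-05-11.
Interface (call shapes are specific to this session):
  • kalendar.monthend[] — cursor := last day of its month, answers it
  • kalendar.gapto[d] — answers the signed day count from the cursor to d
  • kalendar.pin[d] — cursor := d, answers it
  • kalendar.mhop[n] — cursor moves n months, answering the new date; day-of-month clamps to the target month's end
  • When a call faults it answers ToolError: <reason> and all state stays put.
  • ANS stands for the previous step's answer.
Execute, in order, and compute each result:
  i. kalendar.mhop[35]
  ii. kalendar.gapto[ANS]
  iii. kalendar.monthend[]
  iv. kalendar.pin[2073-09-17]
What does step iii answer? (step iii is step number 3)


[in] kalendar.mhop n: 35
:: 2096-04-11
[in] kalendar.gapto d: ANS
:: 0
[in] kalendar.monthend
:: 2096-04-30
[in] kalendar.pin d: 2073-09-17
:: 2073-09-17

Answer: 2096-04-30


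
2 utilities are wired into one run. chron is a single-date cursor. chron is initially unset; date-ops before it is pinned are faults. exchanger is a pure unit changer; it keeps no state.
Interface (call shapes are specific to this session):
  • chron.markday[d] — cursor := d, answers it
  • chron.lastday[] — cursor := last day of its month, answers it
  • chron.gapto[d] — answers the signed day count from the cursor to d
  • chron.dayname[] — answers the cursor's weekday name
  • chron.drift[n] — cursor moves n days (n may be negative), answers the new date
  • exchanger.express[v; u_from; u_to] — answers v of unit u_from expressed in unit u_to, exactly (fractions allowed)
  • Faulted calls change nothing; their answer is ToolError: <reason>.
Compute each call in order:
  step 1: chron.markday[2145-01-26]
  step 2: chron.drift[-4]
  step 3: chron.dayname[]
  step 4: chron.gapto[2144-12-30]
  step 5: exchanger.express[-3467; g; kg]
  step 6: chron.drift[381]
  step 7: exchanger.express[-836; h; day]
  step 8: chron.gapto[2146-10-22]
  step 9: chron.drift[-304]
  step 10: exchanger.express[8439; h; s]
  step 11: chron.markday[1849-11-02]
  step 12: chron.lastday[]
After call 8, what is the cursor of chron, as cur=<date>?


;; chron.markday(d=2145-01-26) == 2145-01-26
;; chron.drift(n=-4) == 2145-01-22
;; chron.dayname() == Friday
;; chron.gapto(d=2144-12-30) == -23
;; exchanger.express(v=-3467, u_from=g, u_to=kg) == -3467/1000
;; chron.drift(n=381) == 2146-02-07
;; exchanger.express(v=-836, u_from=h, u_to=day) == -209/6
;; chron.gapto(d=2146-10-22) == 257
;; chron.drift(n=-304) == 2145-04-09
;; exchanger.express(v=8439, u_from=h, u_to=s) == 30380400
;; chron.markday(d=1849-11-02) == 1849-11-02
;; chron.lastday() == 1849-11-30

Answer: cur=2146-02-07


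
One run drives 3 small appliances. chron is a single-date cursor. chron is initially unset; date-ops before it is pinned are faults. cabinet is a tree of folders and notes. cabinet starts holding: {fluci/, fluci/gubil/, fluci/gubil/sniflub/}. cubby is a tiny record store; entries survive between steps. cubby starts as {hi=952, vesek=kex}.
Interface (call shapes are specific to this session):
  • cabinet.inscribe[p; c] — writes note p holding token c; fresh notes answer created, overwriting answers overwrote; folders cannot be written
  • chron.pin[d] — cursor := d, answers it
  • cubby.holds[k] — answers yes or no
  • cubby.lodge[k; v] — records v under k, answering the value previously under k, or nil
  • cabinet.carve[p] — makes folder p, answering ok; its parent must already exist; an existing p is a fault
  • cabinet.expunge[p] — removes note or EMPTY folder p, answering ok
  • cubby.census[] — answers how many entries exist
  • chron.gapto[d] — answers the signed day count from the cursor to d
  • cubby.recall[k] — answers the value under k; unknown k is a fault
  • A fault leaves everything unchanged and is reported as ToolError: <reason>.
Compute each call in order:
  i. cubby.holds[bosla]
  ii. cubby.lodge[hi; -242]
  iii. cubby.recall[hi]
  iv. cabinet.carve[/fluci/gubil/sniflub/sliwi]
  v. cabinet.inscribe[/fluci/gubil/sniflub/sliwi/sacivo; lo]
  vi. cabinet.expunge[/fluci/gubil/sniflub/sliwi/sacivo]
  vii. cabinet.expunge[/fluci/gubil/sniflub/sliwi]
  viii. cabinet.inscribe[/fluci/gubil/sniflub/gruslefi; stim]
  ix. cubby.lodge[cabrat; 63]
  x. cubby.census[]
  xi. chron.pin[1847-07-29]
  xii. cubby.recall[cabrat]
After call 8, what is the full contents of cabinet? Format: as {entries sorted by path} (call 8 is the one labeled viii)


I call cubby.holds using k→bosla, giving no.
Then cubby.lodge using k→hi, v→-242, → 952.
Calling cubby.recall using k→hi, and observe -242.
Using cabinet.carve using p→/fluci/gubil/sniflub/sliwi, yielding ok.
Using cabinet.inscribe using p→/fluci/gubil/sniflub/sliwi/sacivo, c→lo, — result: created.
Now I run cabinet.expunge using p→/fluci/gubil/sniflub/sliwi/sacivo, and get ok.
I call cabinet.expunge using p→/fluci/gubil/sniflub/sliwi, and see ok.
Invoking cabinet.inscribe using p→/fluci/gubil/sniflub/gruslefi, c→stim, → created.
I run cubby.lodge using k→cabrat, v→63, giving nil.
I invoke cubby.census(), — result: 3.
I invoke chron.pin using d→1847-07-29, yielding 1847-07-29.
Now I run cubby.recall using k→cabrat, — result: 63.

Answer: {fluci/, fluci/gubil/, fluci/gubil/sniflub/, fluci/gubil/sniflub/gruslefi=stim}


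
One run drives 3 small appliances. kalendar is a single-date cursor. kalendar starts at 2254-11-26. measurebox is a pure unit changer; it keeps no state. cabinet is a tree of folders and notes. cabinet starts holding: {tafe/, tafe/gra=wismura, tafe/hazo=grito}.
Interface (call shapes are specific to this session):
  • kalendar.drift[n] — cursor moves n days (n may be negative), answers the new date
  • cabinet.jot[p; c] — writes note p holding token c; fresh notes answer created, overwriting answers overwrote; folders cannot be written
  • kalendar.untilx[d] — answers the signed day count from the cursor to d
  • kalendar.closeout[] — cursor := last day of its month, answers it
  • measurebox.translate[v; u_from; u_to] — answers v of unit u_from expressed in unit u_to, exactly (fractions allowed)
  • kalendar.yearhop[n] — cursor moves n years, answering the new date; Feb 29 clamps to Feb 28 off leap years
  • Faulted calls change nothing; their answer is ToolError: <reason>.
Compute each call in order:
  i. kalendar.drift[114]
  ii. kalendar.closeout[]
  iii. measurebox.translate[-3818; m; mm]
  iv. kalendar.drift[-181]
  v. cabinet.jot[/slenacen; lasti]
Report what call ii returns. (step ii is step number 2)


Answer: 2255-03-31

Derivation:
-- 1. kalendar.drift(114) == 2255-03-20
-- 2. kalendar.closeout() == 2255-03-31
-- 3. measurebox.translate(-3818, m, mm) == -3818000
-- 4. kalendar.drift(-181) == 2254-10-01
-- 5. cabinet.jot(/slenacen, lasti) == created


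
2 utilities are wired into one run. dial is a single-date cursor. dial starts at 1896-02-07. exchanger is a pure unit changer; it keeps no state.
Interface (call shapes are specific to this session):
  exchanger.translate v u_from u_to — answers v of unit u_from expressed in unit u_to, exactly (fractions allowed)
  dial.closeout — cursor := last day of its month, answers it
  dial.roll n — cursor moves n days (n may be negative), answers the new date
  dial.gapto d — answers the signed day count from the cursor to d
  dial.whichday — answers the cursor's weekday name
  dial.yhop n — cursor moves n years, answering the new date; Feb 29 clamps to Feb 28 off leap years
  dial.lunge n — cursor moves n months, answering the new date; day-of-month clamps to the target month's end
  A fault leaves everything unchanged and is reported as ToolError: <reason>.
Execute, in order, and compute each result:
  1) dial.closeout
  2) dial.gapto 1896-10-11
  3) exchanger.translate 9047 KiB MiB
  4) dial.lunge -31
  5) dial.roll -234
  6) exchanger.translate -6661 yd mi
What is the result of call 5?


Answer: 1892-12-07

Derivation:
>>> dial.closeout
:: 1896-02-29
>>> dial.gapto d='1896-10-11'
:: 225
>>> exchanger.translate v='9047' u_from='KiB' u_to='MiB'
:: 9047/1024
>>> dial.lunge n='-31'
:: 1893-07-29
>>> dial.roll n='-234'
:: 1892-12-07
>>> exchanger.translate v='-6661' u_from='yd' u_to='mi'
:: -6661/1760


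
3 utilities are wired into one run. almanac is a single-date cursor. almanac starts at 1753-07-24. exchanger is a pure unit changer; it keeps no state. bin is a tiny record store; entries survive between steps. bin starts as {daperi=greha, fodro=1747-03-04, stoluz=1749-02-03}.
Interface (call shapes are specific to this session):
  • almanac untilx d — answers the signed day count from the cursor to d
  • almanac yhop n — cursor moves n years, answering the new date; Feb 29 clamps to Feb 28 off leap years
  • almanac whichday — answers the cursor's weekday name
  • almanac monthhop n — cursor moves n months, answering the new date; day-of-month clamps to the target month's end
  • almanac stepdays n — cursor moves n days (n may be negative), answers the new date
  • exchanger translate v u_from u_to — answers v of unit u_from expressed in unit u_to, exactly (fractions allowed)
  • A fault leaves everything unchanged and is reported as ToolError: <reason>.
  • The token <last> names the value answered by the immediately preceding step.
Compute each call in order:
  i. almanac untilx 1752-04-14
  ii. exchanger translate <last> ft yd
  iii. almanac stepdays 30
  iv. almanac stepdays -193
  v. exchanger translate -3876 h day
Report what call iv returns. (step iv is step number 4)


Answer: 1753-02-11

Derivation:
>> almanac untilx(d='1752-04-14')
<< -466
>> exchanger translate(v='<last>', u_from='ft', u_to='yd')
<< -466/3
>> almanac stepdays(n='30')
<< 1753-08-23
>> almanac stepdays(n='-193')
<< 1753-02-11
>> exchanger translate(v='-3876', u_from='h', u_to='day')
<< -323/2
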